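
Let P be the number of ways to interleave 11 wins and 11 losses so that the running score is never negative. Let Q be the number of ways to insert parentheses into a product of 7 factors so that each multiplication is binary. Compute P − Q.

58654

Reading a vote for the leader as '(' and for the other as ')' turns such a sequence into a balanced string of 11 pairs, so the count is C_11. So P = C_11 = 58786.
Ways to associate a product of 7 factors correspond to binary trees on 7 leaves, so the count is C_6. So Q = C_6 = 132.
P − Q = 58786 − 132 = 58654.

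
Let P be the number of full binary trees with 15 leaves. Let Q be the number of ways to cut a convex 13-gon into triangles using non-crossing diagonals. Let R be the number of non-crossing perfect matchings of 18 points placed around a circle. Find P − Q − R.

2610792

A full binary tree with L leaves has L−1 internal nodes and is counted by C_{L−1}; L = 15 gives C_14. So P = C_14 = 2674440.
The number of triangulations of a 13-gon is the Catalan number C_11 (index = sides − 2). So Q = C_11 = 58786.
Pairing 18 circle points by 9 non-crossing chords gives C_9 matchings. So R = C_9 = 4862.
P − Q − R = 2674440 − 58786 − 4862 = 2610792.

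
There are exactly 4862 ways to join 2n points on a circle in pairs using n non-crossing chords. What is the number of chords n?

9

Non-crossing pairings of 2n points on a circle are counted by C_n. Since C_9 = 4862, the index is 9.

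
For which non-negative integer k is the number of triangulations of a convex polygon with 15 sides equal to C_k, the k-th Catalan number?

13

Triangulations of a convex m-gon are counted by C_{m−2}; with m = 15 this is C_13.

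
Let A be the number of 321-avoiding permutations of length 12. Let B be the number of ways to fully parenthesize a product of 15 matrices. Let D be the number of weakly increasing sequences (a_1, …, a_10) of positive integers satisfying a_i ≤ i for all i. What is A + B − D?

For any fixed pattern of length 3, the pattern-avoiding permutations of [12] number C_12. So A = C_12 = 208012.
Parenthesizations of m factors correspond to full binary trees with m leaves, counted by C_{m−1}; m = 15 gives C_14. So B = C_14 = 2674440.
Weakly increasing sequences with a_i ≤ i biject with Dyck paths of semilength 10, so there are C_10. So D = C_10 = 16796.
A + B − D = 208012 + 2674440 − 16796 = 2865656.

2865656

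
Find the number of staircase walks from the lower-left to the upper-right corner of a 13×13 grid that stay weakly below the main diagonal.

Monotone paths in an n×n grid that stay weakly below the diagonal are counted by C_n; here n = 13.
C_13 = 742900.

742900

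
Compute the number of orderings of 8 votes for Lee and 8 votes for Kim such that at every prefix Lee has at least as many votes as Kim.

Reading a vote for the leader as '(' and for the other as ')' turns such a sequence into a balanced string of 8 pairs, so the count is C_8.
C_8 = C_7 · 2(2·7+1)/(7+2) = 429 · 30/9 = 1430.

1430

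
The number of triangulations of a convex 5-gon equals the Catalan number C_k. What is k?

A convex 5-gon is triangulated into 3 triangles, and the number of such triangulations is the Catalan number C_{5−2} = C_3.

3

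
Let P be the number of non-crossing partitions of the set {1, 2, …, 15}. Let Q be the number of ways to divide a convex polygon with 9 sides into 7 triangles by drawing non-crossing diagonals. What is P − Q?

9694416

The non-crossing partitions of [15] form a lattice of size C_15. So P = C_15 = 9694845.
Triangulations of a convex m-gon are counted by C_{m−2}; with m = 9 this is C_7. So Q = C_7 = 429.
P − Q = 9694845 − 429 = 9694416.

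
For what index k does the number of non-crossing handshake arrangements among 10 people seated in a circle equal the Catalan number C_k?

5

With 10 = 2·5 people, non-crossing handshake pairings are non-crossing perfect matchings on a circle, counted by C_5.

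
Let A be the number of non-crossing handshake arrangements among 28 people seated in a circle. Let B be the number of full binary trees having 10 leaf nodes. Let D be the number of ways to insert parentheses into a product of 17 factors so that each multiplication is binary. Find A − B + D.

With 28 = 2·14 people, non-crossing handshake pairings are non-crossing perfect matchings on a circle, counted by C_14. So A = C_14 = 2674440.
Full binary trees with 10 leaves have 10−1 = 9 internal nodes, so there are C_9 of them. So B = C_9 = 4862.
Ways to associate a product of 17 factors correspond to binary trees on 17 leaves, so the count is C_16. So D = C_16 = 35357670.
A − B + D = 2674440 − 4862 + 35357670 = 38027248.

38027248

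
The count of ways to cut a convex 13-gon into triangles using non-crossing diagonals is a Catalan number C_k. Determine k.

A convex 13-gon is triangulated into 11 triangles, and the number of such triangulations is the Catalan number C_{13−2} = C_11.

11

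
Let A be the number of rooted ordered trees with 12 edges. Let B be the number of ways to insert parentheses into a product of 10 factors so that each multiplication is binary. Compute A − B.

203150

Rooted ordered trees with n edges are counted by C_n; here n = 12. So A = C_12 = 208012.
Ways to associate a product of 10 factors correspond to binary trees on 10 leaves, so the count is C_9. So B = C_9 = 4862.
A − B = 208012 − 4862 = 203150.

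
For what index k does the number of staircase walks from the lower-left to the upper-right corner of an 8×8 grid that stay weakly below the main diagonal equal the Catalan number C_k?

8

Sub-diagonal monotone paths from (0,0) to (8,8) biject with Dyck paths of semilength 8, giving C_8.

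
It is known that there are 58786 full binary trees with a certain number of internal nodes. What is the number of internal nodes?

11

Full binary trees with n internal nodes are counted by C_n, and C_11 = 58786.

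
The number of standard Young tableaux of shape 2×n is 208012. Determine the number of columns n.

Standard Young tableaux of shape 2×n are counted by C_n. The Catalan number equal to 208012 is C_12.

12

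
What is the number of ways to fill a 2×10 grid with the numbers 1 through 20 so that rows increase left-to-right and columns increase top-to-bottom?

16796

Standard Young tableaux of shape 2×n are counted by C_n; here n = 10.
C_10 = 16796.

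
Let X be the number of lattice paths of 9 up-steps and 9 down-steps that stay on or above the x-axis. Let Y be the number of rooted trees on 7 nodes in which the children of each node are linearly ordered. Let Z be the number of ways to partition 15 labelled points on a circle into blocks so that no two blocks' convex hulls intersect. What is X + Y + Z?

9699839

Dyck paths of semilength n (length 2n) are counted by C_n; here n = 9. So X = C_9 = 4862.
Rooted ordered (plane) trees on m nodes have m−1 edges and are counted by C_{m−1}; m = 7 gives C_6. So Y = C_6 = 132.
The non-crossing partitions of [15] form a lattice of size C_15. So Z = C_15 = 9694845.
X + Y + Z = 4862 + 132 + 9694845 = 9699839.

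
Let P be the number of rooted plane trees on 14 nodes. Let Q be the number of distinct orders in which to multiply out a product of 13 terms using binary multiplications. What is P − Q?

534888

A rooted plane tree on 14 nodes has 13 edges, and such trees are counted by C_13. So P = C_13 = 742900.
Parenthesizations of m factors correspond to full binary trees with m leaves, counted by C_{m−1}; m = 13 gives C_12. So Q = C_12 = 208012.
P − Q = 742900 − 208012 = 534888.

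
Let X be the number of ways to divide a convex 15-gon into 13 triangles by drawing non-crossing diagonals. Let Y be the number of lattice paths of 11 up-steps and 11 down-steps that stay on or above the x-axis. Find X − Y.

684114

Triangulations of a convex m-gon are counted by C_{m−2}; with m = 15 this is C_13. So X = C_13 = 742900.
Dyck paths of semilength n (length 2n) are counted by C_n; here n = 11. So Y = C_11 = 58786.
X − Y = 742900 − 58786 = 684114.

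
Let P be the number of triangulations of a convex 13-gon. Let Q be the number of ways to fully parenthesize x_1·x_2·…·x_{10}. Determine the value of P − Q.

53924

The number of triangulations of a 13-gon is the Catalan number C_11 (index = sides − 2). So P = C_11 = 58786.
Parenthesizations of m factors correspond to full binary trees with m leaves, counted by C_{m−1}; m = 10 gives C_9. So Q = C_9 = 4862.
P − Q = 58786 − 4862 = 53924.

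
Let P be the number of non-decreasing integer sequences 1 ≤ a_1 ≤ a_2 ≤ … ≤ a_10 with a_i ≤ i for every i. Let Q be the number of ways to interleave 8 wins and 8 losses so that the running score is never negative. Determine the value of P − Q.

Weakly increasing sequences with a_i ≤ i biject with Dyck paths of semilength 10, so there are C_10. So P = C_10 = 16796.
Ballot sequences with n votes each where one side never trails are Dyck words, counted by C_n; here n = 8. So Q = C_8 = 1430.
P − Q = 16796 − 1430 = 15366.

15366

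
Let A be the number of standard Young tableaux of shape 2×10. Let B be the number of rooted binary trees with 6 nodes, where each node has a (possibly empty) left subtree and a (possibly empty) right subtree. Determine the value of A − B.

16664

By the hook-length formula (or a Dyck-path bijection), SYT of shape 2×10 number C_10. So A = C_10 = 16796.
Binary trees (left/right distinguished) on n nodes are counted by C_n; here n = 6. So B = C_6 = 132.
A − B = 16796 − 132 = 16664.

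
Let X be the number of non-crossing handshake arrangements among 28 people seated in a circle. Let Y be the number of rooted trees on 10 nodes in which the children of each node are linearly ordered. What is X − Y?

Non-crossing handshake pairings of 2n people are counted by C_n; 28 people gives n = 14. So X = C_14 = 2674440.
Rooted ordered (plane) trees on m nodes have m−1 edges and are counted by C_{m−1}; m = 10 gives C_9. So Y = C_9 = 4862.
X − Y = 2674440 − 4862 = 2669578.

2669578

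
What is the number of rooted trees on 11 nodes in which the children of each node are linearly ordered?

Rooted ordered (plane) trees on m nodes have m−1 edges and are counted by C_{m−1}; m = 11 gives C_10.
C_10 = C(20,10)/11 = 184756/11 = 16796.

16796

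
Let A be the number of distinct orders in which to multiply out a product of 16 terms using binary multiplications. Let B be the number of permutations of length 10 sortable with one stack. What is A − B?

9678049

Ways to associate a product of 16 factors correspond to binary trees on 16 leaves, so the count is C_15. So A = C_15 = 9694845.
Stack-sortable permutations are exactly the 231-avoiding ones, counted by C_n; here n = 10. So B = C_10 = 16796.
A − B = 9694845 − 16796 = 9678049.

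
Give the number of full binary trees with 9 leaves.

Full binary trees with 9 leaves have 9−1 = 8 internal nodes, so there are C_8 of them.
C_8 = C(16,8)/9 = 12870/9 = 1430.

1430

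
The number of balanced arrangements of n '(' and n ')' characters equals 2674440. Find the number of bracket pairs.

14

Balanced strings of n bracket-pairs are counted by C_n. Since C_14 = 2674440, the index is 14.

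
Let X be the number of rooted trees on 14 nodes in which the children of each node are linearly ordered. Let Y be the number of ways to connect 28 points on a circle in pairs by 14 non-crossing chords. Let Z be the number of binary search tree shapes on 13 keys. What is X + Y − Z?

Rooted ordered (plane) trees on m nodes have m−1 edges and are counted by C_{m−1}; m = 14 gives C_13. So X = C_13 = 742900.
Pairing 28 circle points by 14 non-crossing chords gives C_14 matchings. So Y = C_14 = 2674440.
Binary trees (left/right distinguished) on n nodes are counted by C_n; here n = 13. So Z = C_13 = 742900.
X + Y − Z = 742900 + 2674440 − 742900 = 2674440.

2674440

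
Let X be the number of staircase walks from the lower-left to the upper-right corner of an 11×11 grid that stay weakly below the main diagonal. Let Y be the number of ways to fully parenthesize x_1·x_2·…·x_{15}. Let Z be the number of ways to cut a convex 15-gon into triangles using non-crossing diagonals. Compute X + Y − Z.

Monotone paths in an n×n grid that stay weakly below the diagonal are counted by C_n; here n = 11. So X = C_11 = 58786.
Parenthesizations of m factors correspond to full binary trees with m leaves, counted by C_{m−1}; m = 15 gives C_14. So Y = C_14 = 2674440.
A convex 15-gon is triangulated into 13 triangles, and the number of such triangulations is the Catalan number C_{15−2} = C_13. So Z = C_13 = 742900.
X + Y − Z = 58786 + 2674440 − 742900 = 1990326.

1990326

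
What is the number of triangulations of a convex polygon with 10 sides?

1430

The number of triangulations of a 10-gon is the Catalan number C_8 (index = sides − 2).
C_8 = C_7 · 2(2·7+1)/(7+2) = 429 · 30/9 = 1430.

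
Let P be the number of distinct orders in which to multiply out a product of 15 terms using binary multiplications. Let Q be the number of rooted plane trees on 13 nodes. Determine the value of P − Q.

2466428

Bracketing 15 factors into binary products is counted by C_{15−1} = C_14. So P = C_14 = 2674440.
Rooted ordered (plane) trees on m nodes have m−1 edges and are counted by C_{m−1}; m = 13 gives C_12. So Q = C_12 = 208012.
P − Q = 2674440 − 208012 = 2466428.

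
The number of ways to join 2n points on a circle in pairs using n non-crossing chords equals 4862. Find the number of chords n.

Non-crossing pairings of 2n points on a circle are counted by C_n; 4862 = C_9.

9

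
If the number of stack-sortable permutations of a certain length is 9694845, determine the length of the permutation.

15

Stack-sortable permutations of [n] are counted by C_n. The Catalan number equal to 9694845 is C_15.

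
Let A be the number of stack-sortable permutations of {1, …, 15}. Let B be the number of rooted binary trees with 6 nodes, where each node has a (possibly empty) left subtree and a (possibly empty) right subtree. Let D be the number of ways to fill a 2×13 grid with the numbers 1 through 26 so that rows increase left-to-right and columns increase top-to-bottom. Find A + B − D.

8952077

Stack-sortable permutations are exactly the 231-avoiding ones, counted by C_n; here n = 15. So A = C_15 = 9694845.
There are C_n binary search tree shapes on n keys; with n = 6 that is C_6. So B = C_6 = 132.
Standard Young tableaux of shape 2×n are counted by C_n; here n = 13. So D = C_13 = 742900.
A + B − D = 9694845 + 132 − 742900 = 8952077.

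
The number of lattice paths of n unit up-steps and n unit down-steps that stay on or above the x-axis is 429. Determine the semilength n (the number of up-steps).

Dyck paths of semilength n are counted by C_n; 429 = C_7.

7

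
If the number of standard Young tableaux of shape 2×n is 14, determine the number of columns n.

Standard Young tableaux of shape 2×n are counted by C_n; 14 = C_4.

4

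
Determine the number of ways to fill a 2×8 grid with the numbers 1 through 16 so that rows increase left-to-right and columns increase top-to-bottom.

By the hook-length formula (or a Dyck-path bijection), SYT of shape 2×8 number C_8.
C_8 = C(16,8)/9 = 12870/9 = 1430.

1430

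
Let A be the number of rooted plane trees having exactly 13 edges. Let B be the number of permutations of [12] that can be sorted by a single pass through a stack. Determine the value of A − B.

534888

Rooted ordered trees with n edges are counted by C_n; here n = 13. So A = C_13 = 742900.
Stack-sortable permutations are exactly the 231-avoiding ones, counted by C_n; here n = 12. So B = C_12 = 208012.
A − B = 742900 − 208012 = 534888.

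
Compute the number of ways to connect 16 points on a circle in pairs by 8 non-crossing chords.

Pairing 16 circle points by 8 non-crossing chords gives C_8 matchings.
C_8 = C_7 · 2(2·7+1)/(7+2) = 429 · 30/9 = 1430.

1430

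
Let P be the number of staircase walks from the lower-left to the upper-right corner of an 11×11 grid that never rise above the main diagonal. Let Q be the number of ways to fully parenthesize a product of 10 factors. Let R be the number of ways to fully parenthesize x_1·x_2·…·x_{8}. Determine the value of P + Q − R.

63219

Monotone paths in an n×n grid that stay weakly below the diagonal are counted by C_n; here n = 11. So P = C_11 = 58786.
Ways to associate a product of 10 factors correspond to binary trees on 10 leaves, so the count is C_9. So Q = C_9 = 4862.
Parenthesizations of m factors correspond to full binary trees with m leaves, counted by C_{m−1}; m = 8 gives C_7. So R = C_7 = 429.
P + Q − R = 58786 + 4862 − 429 = 63219.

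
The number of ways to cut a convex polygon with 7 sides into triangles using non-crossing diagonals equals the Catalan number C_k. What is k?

Triangulations of a convex m-gon are counted by C_{m−2}; with m = 7 this is C_5.

5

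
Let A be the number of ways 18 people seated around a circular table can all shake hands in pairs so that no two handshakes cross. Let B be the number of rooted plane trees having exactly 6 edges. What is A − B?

With 18 = 2·9 people, non-crossing handshake pairings are non-crossing perfect matchings on a circle, counted by C_9. So A = C_9 = 4862.
A rooted plane tree with 6 edges has 7 nodes, and the count is C_6. So B = C_6 = 132.
A − B = 4862 − 132 = 4730.

4730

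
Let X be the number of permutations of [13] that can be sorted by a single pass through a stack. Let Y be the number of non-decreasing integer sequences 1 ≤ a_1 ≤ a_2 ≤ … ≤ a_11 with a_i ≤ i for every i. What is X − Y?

684114

Stack-sortable permutations are exactly the 231-avoiding ones, counted by C_n; here n = 13. So X = C_13 = 742900.
Weakly increasing sequences with a_i ≤ i biject with Dyck paths of semilength 11, so there are C_11. So Y = C_11 = 58786.
X − Y = 742900 − 58786 = 684114.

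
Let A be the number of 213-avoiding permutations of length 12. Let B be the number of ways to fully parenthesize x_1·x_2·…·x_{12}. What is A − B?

149226

For any fixed pattern of length 3, the pattern-avoiding permutations of [12] number C_12. So A = C_12 = 208012.
Ways to associate a product of 12 factors correspond to binary trees on 12 leaves, so the count is C_11. So B = C_11 = 58786.
A − B = 208012 − 58786 = 149226.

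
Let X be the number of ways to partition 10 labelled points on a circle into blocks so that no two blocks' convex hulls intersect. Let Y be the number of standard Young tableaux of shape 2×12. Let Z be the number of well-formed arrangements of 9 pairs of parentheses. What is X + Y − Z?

Non-crossing partitions of an n-element set are counted by C_n; here n = 10. So X = C_10 = 16796.
Standard Young tableaux of shape 2×n are counted by C_n; here n = 12. So Y = C_12 = 208012.
A balanced arrangement of 9 bracket pairs is a Dyck word of semilength 9, so the count is C_9. So Z = C_9 = 4862.
X + Y − Z = 16796 + 208012 − 4862 = 219946.

219946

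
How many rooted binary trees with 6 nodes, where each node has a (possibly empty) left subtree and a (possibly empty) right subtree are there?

Rooted binary trees with 6 nodes (each child slot possibly empty) number C_6.
C_6 = 132.

132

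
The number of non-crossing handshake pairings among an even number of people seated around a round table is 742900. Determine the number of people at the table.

26

Non-crossing handshake pairings of 2n people are counted by C_n, and C_13 = 742900.
So n = 13, and there are 2n = 26 people.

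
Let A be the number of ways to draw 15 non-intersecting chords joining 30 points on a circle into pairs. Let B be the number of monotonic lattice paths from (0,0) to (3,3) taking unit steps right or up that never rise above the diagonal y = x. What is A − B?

Non-crossing perfect matchings of 2n points on a circle are counted by C_n; with 30 points, n = 15. So A = C_15 = 9694845.
Sub-diagonal monotone paths from (0,0) to (3,3) biject with Dyck paths of semilength 3, giving C_3. So B = C_3 = 5.
A − B = 9694845 − 5 = 9694840.

9694840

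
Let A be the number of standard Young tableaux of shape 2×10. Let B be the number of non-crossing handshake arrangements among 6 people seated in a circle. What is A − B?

Standard Young tableaux of shape 2×n are counted by C_n; here n = 10. So A = C_10 = 16796.
With 6 = 2·3 people, non-crossing handshake pairings are non-crossing perfect matchings on a circle, counted by C_3. So B = C_3 = 5.
A − B = 16796 − 5 = 16791.

16791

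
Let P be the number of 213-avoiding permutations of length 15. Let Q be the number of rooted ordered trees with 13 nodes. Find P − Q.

9486833

Permutations of [n] avoiding any single length-3 pattern are counted by C_n; here n = 15. So P = C_15 = 9694845.
A rooted plane tree on 13 nodes has 12 edges, and such trees are counted by C_12. So Q = C_12 = 208012.
P − Q = 9694845 − 208012 = 9486833.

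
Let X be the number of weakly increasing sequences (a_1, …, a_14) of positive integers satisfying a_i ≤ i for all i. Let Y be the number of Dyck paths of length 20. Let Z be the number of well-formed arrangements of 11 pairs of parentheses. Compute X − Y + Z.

Weakly increasing sequences with a_i ≤ i biject with Dyck paths of semilength 14, so there are C_14. So X = C_14 = 2674440.
A Dyck path with 10 up-steps and 10 down-steps has semilength 10, so there are C_10 of them. So Y = C_10 = 16796.
Balanced strings of n pairs of brackets are counted by C_n; here n = 11. So Z = C_11 = 58786.
X − Y + Z = 2674440 − 16796 + 58786 = 2716430.

2716430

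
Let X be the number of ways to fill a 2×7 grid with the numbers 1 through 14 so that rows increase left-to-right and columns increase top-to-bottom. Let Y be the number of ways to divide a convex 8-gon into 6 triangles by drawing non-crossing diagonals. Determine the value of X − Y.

297

By the hook-length formula (or a Dyck-path bijection), SYT of shape 2×7 number C_7. So X = C_7 = 429.
A convex 8-gon is triangulated into 6 triangles, and the number of such triangulations is the Catalan number C_{8−2} = C_6. So Y = C_6 = 132.
X − Y = 429 − 132 = 297.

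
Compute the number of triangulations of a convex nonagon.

429

The number of triangulations of a 9-gon is the Catalan number C_7 (index = sides − 2).
C_7 = C_6 · 2(2·6+1)/(6+2) = 132 · 26/8 = 429.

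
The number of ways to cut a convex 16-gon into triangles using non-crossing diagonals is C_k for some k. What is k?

14

A convex 16-gon is triangulated into 14 triangles, and the number of such triangulations is the Catalan number C_{16−2} = C_14.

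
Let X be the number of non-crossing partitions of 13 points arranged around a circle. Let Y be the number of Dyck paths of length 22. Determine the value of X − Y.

684114

Non-crossing partitions of an n-element set are counted by C_n; here n = 13. So X = C_13 = 742900.
Paths of 11 up- and 11 down-steps that never dip below the axis are Dyck paths; their count is C_11. So Y = C_11 = 58786.
X − Y = 742900 − 58786 = 684114.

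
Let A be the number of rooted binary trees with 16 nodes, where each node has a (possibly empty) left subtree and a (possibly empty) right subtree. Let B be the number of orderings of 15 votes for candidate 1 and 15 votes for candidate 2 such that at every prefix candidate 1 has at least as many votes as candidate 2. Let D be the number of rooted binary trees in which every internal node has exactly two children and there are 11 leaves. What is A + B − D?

Binary trees (left/right distinguished) on n nodes are counted by C_n; here n = 16. So A = C_16 = 35357670.
Reading a vote for the leader as '(' and for the other as ')' turns such a sequence into a balanced string of 15 pairs, so the count is C_15. So B = C_15 = 9694845.
A full binary tree with L leaves has L−1 internal nodes and is counted by C_{L−1}; L = 11 gives C_10. So D = C_10 = 16796.
A + B − D = 35357670 + 9694845 − 16796 = 45035719.

45035719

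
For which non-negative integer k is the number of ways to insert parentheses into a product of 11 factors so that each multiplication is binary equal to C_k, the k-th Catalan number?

10

Bracketing 11 factors into binary products is counted by C_{11−1} = C_10.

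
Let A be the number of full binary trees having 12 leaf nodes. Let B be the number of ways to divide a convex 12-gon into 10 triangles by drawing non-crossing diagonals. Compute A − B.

41990

A full binary tree with L leaves has L−1 internal nodes and is counted by C_{L−1}; L = 12 gives C_11. So A = C_11 = 58786.
The number of triangulations of a 12-gon is the Catalan number C_10 (index = sides − 2). So B = C_10 = 16796.
A − B = 58786 − 16796 = 41990.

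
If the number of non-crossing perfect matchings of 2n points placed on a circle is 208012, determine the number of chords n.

Non-crossing pairings of 2n points on a circle are counted by C_n. The Catalan number equal to 208012 is C_12.

12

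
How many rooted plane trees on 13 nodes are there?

208012

A rooted plane tree on 13 nodes has 12 edges, and such trees are counted by C_12.
C_12 = C_11 · 2(2·11+1)/(11+2) = 58786 · 46/13 = 208012.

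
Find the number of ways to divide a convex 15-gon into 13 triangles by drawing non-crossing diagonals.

The number of triangulations of a 15-gon is the Catalan number C_13 (index = sides − 2).
C_13 = C(26,13)/14 = 10400600/14 = 742900.

742900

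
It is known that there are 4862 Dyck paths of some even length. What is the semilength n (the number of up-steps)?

Dyck paths of semilength n are counted by C_n. The Catalan number equal to 4862 is C_9.

9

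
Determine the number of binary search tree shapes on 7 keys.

Binary trees (left/right distinguished) on n nodes are counted by C_n; here n = 7.
C_7 = 429.

429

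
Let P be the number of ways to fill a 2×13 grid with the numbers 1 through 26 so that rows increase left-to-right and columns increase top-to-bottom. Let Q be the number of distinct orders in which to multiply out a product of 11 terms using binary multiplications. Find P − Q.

By the hook-length formula (or a Dyck-path bijection), SYT of shape 2×13 number C_13. So P = C_13 = 742900.
Parenthesizations of m factors correspond to full binary trees with m leaves, counted by C_{m−1}; m = 11 gives C_10. So Q = C_10 = 16796.
P − Q = 742900 − 16796 = 726104.

726104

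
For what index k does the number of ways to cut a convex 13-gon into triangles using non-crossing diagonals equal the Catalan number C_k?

11

The number of triangulations of a 13-gon is the Catalan number C_11 (index = sides − 2).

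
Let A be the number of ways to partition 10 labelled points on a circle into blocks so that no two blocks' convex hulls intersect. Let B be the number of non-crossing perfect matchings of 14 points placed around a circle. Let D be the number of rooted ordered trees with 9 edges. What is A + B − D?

Non-crossing partitions of an n-element set are counted by C_n; here n = 10. So A = C_10 = 16796.
Non-crossing perfect matchings of 2n points on a circle are counted by C_n; with 14 points, n = 7. So B = C_7 = 429.
Rooted ordered trees with n edges are counted by C_n; here n = 9. So D = C_9 = 4862.
A + B − D = 16796 + 429 − 4862 = 12363.

12363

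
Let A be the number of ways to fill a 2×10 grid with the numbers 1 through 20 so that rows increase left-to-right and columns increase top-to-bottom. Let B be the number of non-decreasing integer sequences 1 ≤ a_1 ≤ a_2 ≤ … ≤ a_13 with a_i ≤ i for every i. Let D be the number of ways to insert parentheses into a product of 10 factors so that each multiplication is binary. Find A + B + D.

Standard Young tableaux of shape 2×n are counted by C_n; here n = 10. So A = C_10 = 16796.
Weakly increasing sequences with a_i ≤ i biject with Dyck paths of semilength 13, so there are C_13. So B = C_13 = 742900.
Parenthesizations of m factors correspond to full binary trees with m leaves, counted by C_{m−1}; m = 10 gives C_9. So D = C_9 = 4862.
A + B + D = 16796 + 742900 + 4862 = 764558.

764558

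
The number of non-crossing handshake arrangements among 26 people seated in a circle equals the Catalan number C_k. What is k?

With 26 = 2·13 people, non-crossing handshake pairings are non-crossing perfect matchings on a circle, counted by C_13.

13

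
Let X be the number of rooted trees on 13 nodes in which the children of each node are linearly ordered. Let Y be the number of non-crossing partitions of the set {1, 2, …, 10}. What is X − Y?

191216

A rooted plane tree on 13 nodes has 12 edges, and such trees are counted by C_12. So X = C_12 = 208012.
Non-crossing partitions of an n-element set are counted by C_n; here n = 10. So Y = C_10 = 16796.
X − Y = 208012 − 16796 = 191216.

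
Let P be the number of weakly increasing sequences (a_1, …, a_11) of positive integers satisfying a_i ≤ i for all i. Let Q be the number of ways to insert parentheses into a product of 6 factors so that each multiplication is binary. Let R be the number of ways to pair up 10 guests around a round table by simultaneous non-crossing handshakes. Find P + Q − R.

Weakly increasing sequences with a_i ≤ i biject with Dyck paths of semilength 11, so there are C_11. So P = C_11 = 58786.
Parenthesizations of m factors correspond to full binary trees with m leaves, counted by C_{m−1}; m = 6 gives C_5. So Q = C_5 = 42.
Non-crossing handshake pairings of 2n people are counted by C_n; 10 people gives n = 5. So R = C_5 = 42.
P + Q − R = 58786 + 42 − 42 = 58786.

58786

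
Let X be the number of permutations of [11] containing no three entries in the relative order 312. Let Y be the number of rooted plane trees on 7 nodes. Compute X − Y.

58654

Permutations of [n] avoiding any single length-3 pattern are counted by C_n; here n = 11. So X = C_11 = 58786.
A rooted plane tree on 7 nodes has 6 edges, and such trees are counted by C_6. So Y = C_6 = 132.
X − Y = 58786 − 132 = 58654.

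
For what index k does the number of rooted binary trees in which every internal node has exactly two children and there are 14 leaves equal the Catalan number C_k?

13

A full binary tree with L leaves has L−1 internal nodes and is counted by C_{L−1}; L = 14 gives C_13.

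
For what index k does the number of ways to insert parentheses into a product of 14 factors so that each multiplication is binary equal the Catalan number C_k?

Bracketing 14 factors into binary products is counted by C_{14−1} = C_13.

13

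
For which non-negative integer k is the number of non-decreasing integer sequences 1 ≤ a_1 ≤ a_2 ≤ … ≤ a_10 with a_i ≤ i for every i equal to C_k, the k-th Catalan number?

Such sub-staircase sequences of length n are counted by C_n; here n = 10.

10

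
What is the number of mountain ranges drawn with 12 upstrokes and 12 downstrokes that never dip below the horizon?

Paths of 12 up- and 12 down-steps that never dip below the axis are Dyck paths; their count is C_12.
C_12 = C(24,12)/13 = 2704156/13 = 208012.

208012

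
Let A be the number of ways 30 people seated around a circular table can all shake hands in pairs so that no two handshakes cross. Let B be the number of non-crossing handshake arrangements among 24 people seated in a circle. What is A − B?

With 30 = 2·15 people, non-crossing handshake pairings are non-crossing perfect matchings on a circle, counted by C_15. So A = C_15 = 9694845.
Non-crossing handshake pairings of 2n people are counted by C_n; 24 people gives n = 12. So B = C_12 = 208012.
A − B = 9694845 − 208012 = 9486833.

9486833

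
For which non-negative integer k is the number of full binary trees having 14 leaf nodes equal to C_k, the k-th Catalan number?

13

A full binary tree with L leaves has L−1 internal nodes and is counted by C_{L−1}; L = 14 gives C_13.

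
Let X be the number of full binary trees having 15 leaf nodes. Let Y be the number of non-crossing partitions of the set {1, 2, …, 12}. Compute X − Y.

2466428

Full binary trees with 15 leaves have 15−1 = 14 internal nodes, so there are C_14 of them. So X = C_14 = 2674440.
The non-crossing partitions of [12] form a lattice of size C_12. So Y = C_12 = 208012.
X − Y = 2674440 − 208012 = 2466428.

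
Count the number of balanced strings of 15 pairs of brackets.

9694845

Balanced strings of n pairs of brackets are counted by C_n; here n = 15.
C_15 = C_14 · 2(2·14+1)/(14+2) = 2674440 · 58/16 = 9694845.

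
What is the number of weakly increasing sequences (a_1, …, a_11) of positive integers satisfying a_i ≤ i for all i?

58786

Such sub-staircase sequences of length n are counted by C_n; here n = 11.
C_11 = C(22,11)/12 = 705432/12 = 58786.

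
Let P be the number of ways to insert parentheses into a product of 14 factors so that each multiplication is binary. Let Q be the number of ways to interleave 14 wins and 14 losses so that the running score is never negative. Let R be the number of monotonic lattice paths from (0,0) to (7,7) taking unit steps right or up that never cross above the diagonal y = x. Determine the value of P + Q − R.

Bracketing 14 factors into binary products is counted by C_{14−1} = C_13. So P = C_13 = 742900.
Reading a vote for the leader as '(' and for the other as ')' turns such a sequence into a balanced string of 14 pairs, so the count is C_14. So Q = C_14 = 2674440.
Sub-diagonal monotone paths from (0,0) to (7,7) biject with Dyck paths of semilength 7, giving C_7. So R = C_7 = 429.
P + Q − R = 742900 + 2674440 − 429 = 3416911.

3416911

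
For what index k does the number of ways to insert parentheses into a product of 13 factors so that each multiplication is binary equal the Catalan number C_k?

12

Parenthesizations of m factors correspond to full binary trees with m leaves, counted by C_{m−1}; m = 13 gives C_12.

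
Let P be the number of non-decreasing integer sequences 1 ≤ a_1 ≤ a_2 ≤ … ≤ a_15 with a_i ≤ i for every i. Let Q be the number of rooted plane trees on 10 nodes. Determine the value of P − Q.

Such sub-staircase sequences of length n are counted by C_n; here n = 15. So P = C_15 = 9694845.
A rooted plane tree on 10 nodes has 9 edges, and such trees are counted by C_9. So Q = C_9 = 4862.
P − Q = 9694845 − 4862 = 9689983.

9689983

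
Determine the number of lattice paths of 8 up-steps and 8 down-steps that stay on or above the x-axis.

A Dyck path with 8 up-steps and 8 down-steps has semilength 8, so there are C_8 of them.
C_8 = C(16,8)/9 = 12870/9 = 1430.

1430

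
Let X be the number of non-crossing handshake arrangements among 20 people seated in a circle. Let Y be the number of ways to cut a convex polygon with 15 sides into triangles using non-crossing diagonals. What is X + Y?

Non-crossing handshake pairings of 2n people are counted by C_n; 20 people gives n = 10. So X = C_10 = 16796.
The number of triangulations of a 15-gon is the Catalan number C_13 (index = sides − 2). So Y = C_13 = 742900.
X + Y = 16796 + 742900 = 759696.

759696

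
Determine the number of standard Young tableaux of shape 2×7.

429

Standard Young tableaux of shape 2×n are counted by C_n; here n = 7.
C_7 = C(14,7)/8 = 3432/8 = 429.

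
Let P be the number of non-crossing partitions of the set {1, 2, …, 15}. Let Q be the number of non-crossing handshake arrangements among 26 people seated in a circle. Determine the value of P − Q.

8951945

The non-crossing partitions of [15] form a lattice of size C_15. So P = C_15 = 9694845.
Non-crossing handshake pairings of 2n people are counted by C_n; 26 people gives n = 13. So Q = C_13 = 742900.
P − Q = 9694845 − 742900 = 8951945.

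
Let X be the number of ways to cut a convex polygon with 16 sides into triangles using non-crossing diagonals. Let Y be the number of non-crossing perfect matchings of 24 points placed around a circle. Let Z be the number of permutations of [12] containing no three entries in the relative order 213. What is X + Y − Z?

Triangulations of a convex m-gon are counted by C_{m−2}; with m = 16 this is C_14. So X = C_14 = 2674440.
Non-crossing perfect matchings of 2n points on a circle are counted by C_n; with 24 points, n = 12. So Y = C_12 = 208012.
Permutations of [n] avoiding any single length-3 pattern are counted by C_n; here n = 12. So Z = C_12 = 208012.
X + Y − Z = 2674440 + 208012 − 208012 = 2674440.

2674440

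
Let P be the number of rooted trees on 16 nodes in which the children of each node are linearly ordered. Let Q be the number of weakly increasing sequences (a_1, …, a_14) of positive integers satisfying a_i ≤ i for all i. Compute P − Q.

A rooted plane tree on 16 nodes has 15 edges, and such trees are counted by C_15. So P = C_15 = 9694845.
Weakly increasing sequences with a_i ≤ i biject with Dyck paths of semilength 14, so there are C_14. So Q = C_14 = 2674440.
P − Q = 9694845 − 2674440 = 7020405.

7020405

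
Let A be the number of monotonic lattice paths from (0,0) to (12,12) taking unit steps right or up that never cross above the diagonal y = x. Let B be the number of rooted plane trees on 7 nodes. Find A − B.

207880

Sub-diagonal monotone paths from (0,0) to (12,12) biject with Dyck paths of semilength 12, giving C_12. So A = C_12 = 208012.
A rooted plane tree on 7 nodes has 6 edges, and such trees are counted by C_6. So B = C_6 = 132.
A − B = 208012 − 132 = 207880.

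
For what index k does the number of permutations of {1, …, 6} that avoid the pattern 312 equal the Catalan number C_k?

6

Permutations of [n] avoiding any single length-3 pattern are counted by C_n; here n = 6.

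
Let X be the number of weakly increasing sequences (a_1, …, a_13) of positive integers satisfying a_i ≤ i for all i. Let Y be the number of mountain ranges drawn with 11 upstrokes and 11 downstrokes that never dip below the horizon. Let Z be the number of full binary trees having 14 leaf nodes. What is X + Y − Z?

Such sub-staircase sequences of length n are counted by C_n; here n = 13. So X = C_13 = 742900.
Paths of 11 up- and 11 down-steps that never dip below the axis are Dyck paths; their count is C_11. So Y = C_11 = 58786.
Full binary trees with 14 leaves have 14−1 = 13 internal nodes, so there are C_13 of them. So Z = C_13 = 742900.
X + Y − Z = 742900 + 58786 − 742900 = 58786.

58786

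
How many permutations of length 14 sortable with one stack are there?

2674440

Stack-sortable permutations are exactly the 231-avoiding ones, counted by C_n; here n = 14.
C_14 = C(28,14)/15 = 40116600/15 = 2674440.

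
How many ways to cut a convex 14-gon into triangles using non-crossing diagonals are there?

208012

A convex 14-gon is triangulated into 12 triangles, and the number of such triangulations is the Catalan number C_{14−2} = C_12.
C_12 = C(24,12)/13 = 2704156/13 = 208012.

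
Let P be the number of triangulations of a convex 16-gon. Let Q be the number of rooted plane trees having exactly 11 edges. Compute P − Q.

The number of triangulations of a 16-gon is the Catalan number C_14 (index = sides − 2). So P = C_14 = 2674440.
Rooted ordered trees with n edges are counted by C_n; here n = 11. So Q = C_11 = 58786.
P − Q = 2674440 − 58786 = 2615654.

2615654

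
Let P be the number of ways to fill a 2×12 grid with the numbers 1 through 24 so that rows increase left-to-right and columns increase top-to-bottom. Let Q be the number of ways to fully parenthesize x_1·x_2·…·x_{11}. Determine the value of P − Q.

191216

Standard Young tableaux of shape 2×n are counted by C_n; here n = 12. So P = C_12 = 208012.
Parenthesizations of m factors correspond to full binary trees with m leaves, counted by C_{m−1}; m = 11 gives C_10. So Q = C_10 = 16796.
P − Q = 208012 − 16796 = 191216.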